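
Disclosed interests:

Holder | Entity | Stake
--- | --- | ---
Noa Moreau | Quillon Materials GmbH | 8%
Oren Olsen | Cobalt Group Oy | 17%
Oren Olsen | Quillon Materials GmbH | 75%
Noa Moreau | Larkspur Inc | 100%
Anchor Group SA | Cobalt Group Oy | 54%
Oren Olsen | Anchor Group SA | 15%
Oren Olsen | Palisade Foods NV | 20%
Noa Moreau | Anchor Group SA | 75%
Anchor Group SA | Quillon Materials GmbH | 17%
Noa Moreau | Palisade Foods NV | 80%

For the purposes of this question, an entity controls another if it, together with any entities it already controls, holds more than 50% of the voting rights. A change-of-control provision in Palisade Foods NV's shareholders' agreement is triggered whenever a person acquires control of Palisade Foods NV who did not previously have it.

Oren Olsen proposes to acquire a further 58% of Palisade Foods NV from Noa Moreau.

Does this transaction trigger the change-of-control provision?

Yes

The purchase adds only to Oren's holdings (Noa's stake shrinks), so Oren is the only person who could newly come to control Palisade.
Oren holds 75% of Quillon, so Oren controls Quillon.
In Palisade, Oren's side holds only 20%, not > 50%.
So before the transaction, Oren does not control Palisade.
After the purchase, Oren's direct stake in Palisade rises to 20% + 58% = 78%, and Noa's stake falls to 22%.
Oren holds 78% of Palisade, so Oren controls Palisade.
Oren did not control Palisade before and does after, so the clause is triggered.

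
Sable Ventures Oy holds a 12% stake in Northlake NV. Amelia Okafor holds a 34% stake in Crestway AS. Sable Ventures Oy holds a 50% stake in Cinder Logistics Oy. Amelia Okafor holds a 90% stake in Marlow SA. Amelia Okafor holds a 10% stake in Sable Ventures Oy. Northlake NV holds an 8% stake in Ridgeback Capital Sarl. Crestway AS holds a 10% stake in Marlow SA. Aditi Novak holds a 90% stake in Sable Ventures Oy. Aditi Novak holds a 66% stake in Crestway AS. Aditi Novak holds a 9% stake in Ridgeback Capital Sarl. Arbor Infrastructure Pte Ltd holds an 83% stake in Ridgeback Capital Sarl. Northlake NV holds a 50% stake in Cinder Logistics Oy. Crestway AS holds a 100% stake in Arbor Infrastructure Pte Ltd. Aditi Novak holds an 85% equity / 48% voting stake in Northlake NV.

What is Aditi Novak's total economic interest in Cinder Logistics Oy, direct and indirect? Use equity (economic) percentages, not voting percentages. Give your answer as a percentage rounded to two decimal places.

92.90%

Aditi reaches Cinder along 3 paths.
Via Sable: 90% × 50% = 45%.
Via Northlake: 85% × 50% = 42.5%.
Via Sable → Northlake: 90% × 12% × 50% = 5.4%.
Total: 45% + 42.5% + 5.4% = 92.9%.
Rounded: 92.90%.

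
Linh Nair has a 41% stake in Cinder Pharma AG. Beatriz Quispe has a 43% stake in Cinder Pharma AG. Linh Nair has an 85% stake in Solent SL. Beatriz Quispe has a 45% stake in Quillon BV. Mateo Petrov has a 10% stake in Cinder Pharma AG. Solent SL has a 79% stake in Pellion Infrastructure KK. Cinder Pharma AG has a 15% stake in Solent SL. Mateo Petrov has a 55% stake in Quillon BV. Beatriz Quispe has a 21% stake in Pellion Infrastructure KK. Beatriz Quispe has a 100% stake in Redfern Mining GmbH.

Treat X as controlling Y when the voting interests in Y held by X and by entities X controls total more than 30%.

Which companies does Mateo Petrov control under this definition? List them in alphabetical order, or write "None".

Quillon BV

Mateo holds 55% of Quillon, so Mateo controls Quillon.
No other company's threshold is met.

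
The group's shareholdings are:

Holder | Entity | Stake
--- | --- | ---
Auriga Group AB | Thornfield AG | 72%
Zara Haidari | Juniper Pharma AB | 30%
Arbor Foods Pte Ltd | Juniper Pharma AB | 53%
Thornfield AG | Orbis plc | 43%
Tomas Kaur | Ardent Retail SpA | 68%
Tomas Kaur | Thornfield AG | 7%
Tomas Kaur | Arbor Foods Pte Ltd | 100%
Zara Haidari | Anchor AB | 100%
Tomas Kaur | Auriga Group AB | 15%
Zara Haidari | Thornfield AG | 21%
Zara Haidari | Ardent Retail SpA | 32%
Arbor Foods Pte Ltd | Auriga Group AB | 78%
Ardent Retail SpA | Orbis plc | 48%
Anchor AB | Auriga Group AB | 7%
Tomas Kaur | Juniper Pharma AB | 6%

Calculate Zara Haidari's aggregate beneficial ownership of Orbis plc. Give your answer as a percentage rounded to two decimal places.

Zara reaches Orbis along 3 paths.
Via Ardent: 32% × 48% = 15.36%.
Via Thornfield: 21% × 43% = 9.03%.
Via Anchor → Auriga → Thornfield: 100% × 7% × 72% × 43% = 2.1672%.
Total: 15.36% + 9.03% + 2.1672% = 26.5572%.
Rounded: 26.56%.

26.56%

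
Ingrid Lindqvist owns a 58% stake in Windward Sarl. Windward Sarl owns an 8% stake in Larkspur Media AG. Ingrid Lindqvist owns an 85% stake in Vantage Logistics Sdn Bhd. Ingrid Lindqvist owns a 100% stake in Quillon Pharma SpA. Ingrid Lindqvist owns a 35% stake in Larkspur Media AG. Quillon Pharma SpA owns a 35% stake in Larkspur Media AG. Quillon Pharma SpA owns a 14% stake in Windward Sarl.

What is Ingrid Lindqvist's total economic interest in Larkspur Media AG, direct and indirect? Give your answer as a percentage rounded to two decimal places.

Ingrid reaches Larkspur along 4 paths.
Via Windward: 58% × 8% = 4.64%.
Via Quillon → Windward: 100% × 14% × 8% = 1.12%.
Direct stake: 35% = 35%.
Via Quillon: 100% × 35% = 35%.
Total: 4.64% + 1.12% + 35% + 35% = 75.76%.

75.76%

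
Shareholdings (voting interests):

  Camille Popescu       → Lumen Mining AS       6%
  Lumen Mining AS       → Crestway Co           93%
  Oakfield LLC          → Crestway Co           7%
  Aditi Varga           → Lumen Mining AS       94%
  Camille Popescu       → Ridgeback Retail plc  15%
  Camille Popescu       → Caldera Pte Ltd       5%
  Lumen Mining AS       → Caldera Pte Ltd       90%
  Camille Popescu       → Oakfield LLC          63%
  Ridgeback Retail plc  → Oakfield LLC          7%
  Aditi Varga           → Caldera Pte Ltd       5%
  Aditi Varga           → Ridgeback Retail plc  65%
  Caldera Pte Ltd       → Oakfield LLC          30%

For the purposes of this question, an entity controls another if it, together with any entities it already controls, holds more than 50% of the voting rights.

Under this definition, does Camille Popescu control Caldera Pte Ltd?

No

Camille holds 63% of Oakfield, so Camille controls Oakfield.
In Caldera, Camille's side holds only 5%, not > 50%.
So Camille does not control Caldera.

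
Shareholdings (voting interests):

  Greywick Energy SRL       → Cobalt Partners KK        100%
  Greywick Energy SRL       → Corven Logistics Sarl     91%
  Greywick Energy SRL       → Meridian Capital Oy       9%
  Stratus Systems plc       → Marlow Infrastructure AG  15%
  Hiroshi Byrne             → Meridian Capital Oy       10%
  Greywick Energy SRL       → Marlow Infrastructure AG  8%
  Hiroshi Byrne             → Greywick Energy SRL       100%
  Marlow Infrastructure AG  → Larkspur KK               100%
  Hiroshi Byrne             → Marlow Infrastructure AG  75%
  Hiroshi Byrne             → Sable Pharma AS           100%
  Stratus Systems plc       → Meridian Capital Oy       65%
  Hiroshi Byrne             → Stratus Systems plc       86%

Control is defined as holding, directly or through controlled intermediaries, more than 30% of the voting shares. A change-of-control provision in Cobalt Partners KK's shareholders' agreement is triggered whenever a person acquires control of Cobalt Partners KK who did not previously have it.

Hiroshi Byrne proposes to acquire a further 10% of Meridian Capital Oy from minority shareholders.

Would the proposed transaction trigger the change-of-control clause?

The purchase changes only Hiroshi's holdings, so Hiroshi is the only person who could newly come to control Cobalt.
Hiroshi holds 100% of Greywick, so Hiroshi controls Greywick.
Greywick holds 100% of Cobalt, so Hiroshi controls Cobalt.
So Hiroshi already controls Cobalt before the transaction.
After the purchase, Hiroshi's direct stake in Meridian rises to 10% + 10% = 20%.
Hiroshi controlled Cobalt already, so this is not a new person acquiring control; every other person's position is unchanged or reduced.
No new person acquires control, so the clause is not triggered.

No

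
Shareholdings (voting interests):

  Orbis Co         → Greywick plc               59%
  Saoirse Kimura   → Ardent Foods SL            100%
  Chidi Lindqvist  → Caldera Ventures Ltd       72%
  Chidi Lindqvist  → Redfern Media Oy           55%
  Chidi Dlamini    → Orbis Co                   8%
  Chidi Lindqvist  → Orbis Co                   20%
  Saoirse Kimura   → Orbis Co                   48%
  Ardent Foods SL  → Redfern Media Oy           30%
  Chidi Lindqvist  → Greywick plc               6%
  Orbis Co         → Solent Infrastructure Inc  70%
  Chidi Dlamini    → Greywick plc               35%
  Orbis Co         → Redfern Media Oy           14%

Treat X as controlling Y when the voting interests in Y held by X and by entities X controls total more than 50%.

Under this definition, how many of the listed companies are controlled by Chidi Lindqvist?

Chidi Lindqvist holds 55% of Redfern, so Chidi Lindqvist controls Redfern.
Chidi Lindqvist holds 72% of Caldera, so Chidi Lindqvist controls Caldera.
No other company's threshold is met.
Chidi Lindqvist controls 2 companies.

2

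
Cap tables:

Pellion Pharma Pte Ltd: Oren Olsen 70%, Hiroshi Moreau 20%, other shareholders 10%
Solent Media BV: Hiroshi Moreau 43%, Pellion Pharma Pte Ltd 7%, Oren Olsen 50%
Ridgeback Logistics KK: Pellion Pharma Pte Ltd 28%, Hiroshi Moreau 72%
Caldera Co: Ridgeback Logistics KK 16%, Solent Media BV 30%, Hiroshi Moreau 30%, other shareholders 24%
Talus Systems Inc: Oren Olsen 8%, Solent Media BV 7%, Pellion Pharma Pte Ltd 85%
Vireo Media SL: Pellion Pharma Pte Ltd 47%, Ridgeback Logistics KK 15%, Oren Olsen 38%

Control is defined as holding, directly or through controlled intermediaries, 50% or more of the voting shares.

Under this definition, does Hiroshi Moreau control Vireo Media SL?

Hiroshi holds 72% of Ridgeback, so Hiroshi controls Ridgeback.
In Vireo, Hiroshi's side holds only 15%, not ≥ 50%.
So Hiroshi does not control Vireo.

No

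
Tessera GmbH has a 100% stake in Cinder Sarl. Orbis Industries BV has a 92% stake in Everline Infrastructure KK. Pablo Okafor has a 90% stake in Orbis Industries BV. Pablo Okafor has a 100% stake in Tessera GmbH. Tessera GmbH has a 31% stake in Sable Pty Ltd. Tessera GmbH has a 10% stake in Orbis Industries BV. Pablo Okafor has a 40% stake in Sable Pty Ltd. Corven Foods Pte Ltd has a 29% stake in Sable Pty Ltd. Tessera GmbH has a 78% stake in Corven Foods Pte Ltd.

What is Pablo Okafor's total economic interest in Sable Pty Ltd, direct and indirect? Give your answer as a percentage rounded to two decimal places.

93.62%

Pablo reaches Sable along 3 paths.
Via Tessera: 100% × 31% = 31%.
Via Tessera → Corven: 100% × 78% × 29% = 22.62%.
Direct stake: 40% = 40%.
Total: 31% + 22.62% + 40% = 93.62%.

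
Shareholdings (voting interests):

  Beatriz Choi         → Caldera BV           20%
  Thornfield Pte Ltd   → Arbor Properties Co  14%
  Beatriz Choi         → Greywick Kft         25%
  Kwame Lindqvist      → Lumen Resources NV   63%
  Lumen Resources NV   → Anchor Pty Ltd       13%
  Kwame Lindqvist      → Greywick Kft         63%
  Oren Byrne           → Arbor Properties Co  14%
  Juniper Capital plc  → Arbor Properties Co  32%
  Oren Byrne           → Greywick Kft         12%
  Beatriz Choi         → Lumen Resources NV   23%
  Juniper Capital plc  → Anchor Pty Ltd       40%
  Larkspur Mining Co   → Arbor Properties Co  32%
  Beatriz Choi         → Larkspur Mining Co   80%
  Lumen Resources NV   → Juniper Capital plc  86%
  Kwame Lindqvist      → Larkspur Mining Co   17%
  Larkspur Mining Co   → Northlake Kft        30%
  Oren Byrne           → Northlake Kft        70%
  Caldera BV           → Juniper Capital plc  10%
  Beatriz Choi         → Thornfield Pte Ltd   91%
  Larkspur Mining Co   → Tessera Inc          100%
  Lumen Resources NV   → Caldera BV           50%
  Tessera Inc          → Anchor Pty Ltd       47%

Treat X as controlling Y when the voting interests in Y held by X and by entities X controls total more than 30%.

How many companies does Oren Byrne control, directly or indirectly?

Oren holds 70% of Northlake, so Oren controls Northlake.
No other company's threshold is met.
Oren controls 1 company.

1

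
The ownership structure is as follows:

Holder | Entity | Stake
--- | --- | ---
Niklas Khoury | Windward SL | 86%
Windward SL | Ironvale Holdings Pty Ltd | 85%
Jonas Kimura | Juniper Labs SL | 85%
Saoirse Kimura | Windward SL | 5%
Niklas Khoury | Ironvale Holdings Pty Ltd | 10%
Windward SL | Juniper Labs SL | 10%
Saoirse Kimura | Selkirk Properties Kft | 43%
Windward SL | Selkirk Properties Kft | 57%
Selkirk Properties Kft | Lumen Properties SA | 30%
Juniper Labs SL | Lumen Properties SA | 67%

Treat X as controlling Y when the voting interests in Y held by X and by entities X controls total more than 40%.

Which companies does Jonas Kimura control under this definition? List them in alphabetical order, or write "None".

Juniper Labs SL, Lumen Properties SA

Jonas holds 85% of Juniper, so Jonas controls Juniper.
Juniper holds 67% of Lumen, so Jonas controls Lumen.
No other company's threshold is met.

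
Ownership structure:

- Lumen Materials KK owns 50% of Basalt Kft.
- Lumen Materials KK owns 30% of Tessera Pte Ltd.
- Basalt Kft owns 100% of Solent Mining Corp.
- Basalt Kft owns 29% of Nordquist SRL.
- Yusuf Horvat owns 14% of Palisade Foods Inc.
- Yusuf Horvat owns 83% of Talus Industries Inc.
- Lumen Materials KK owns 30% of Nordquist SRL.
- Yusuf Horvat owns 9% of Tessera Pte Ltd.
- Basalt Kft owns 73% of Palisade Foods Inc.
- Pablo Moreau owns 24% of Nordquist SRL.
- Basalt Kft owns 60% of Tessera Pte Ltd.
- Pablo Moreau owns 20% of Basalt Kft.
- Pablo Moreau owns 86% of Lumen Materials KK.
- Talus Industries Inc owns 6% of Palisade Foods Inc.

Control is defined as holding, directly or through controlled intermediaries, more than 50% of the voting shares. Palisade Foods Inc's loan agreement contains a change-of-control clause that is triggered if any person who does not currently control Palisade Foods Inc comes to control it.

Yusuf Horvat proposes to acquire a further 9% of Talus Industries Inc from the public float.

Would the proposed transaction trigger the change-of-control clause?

No

The purchase changes only Yusuf's holdings, so Yusuf is the only person who could newly come to control Palisade.
Yusuf holds 83% of Talus, so Yusuf controls Talus.
In Palisade, Yusuf's side holds only 14% + 6% = 20%, not > 50%.
So before the transaction, Yusuf does not control Palisade.
After the purchase, Yusuf's direct stake in Talus rises to 83% + 9% = 92%.
Yusuf holds 92% of Talus, so Yusuf controls Talus.
After the transaction, Yusuf's side holds 14% + 6% = 20% of Palisade, not > 50%, so Yusuf still does not control Palisade.
No new person acquires control, so the clause is not triggered.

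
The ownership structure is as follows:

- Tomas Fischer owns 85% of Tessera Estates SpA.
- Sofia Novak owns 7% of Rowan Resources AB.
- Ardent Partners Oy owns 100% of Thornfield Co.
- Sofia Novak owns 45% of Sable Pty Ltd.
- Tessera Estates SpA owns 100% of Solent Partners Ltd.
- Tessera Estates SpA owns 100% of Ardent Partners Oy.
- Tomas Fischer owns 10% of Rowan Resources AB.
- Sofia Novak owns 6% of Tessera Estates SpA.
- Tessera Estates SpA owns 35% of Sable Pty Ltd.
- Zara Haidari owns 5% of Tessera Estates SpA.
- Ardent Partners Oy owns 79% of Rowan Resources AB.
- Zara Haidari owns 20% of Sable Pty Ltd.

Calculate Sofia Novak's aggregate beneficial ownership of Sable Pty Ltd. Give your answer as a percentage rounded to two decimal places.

47.10%

Sofia reaches Sable along 2 paths.
Via Tessera: 6% × 35% = 2.1%.
Direct stake: 45% = 45%.
Total: 2.1% + 45% = 47.1%.
Rounded: 47.10%.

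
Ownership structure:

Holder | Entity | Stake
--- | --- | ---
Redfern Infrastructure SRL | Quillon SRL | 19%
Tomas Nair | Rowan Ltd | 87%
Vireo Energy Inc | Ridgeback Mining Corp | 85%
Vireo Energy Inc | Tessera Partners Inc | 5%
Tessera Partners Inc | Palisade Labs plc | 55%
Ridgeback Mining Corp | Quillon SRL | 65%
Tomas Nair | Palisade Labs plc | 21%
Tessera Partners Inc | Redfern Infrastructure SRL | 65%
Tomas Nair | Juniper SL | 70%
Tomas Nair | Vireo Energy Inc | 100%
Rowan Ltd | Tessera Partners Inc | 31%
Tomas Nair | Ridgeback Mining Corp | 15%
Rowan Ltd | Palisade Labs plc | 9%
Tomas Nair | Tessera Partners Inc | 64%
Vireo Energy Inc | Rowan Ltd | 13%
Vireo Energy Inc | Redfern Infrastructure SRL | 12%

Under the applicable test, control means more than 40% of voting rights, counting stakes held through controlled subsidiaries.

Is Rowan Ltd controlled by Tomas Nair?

Tomas holds 100% of Vireo, so Tomas controls Vireo.
Vireo and Tomas together hold 13% + 87% = 100% of Rowan, so Tomas controls Rowan.

Yes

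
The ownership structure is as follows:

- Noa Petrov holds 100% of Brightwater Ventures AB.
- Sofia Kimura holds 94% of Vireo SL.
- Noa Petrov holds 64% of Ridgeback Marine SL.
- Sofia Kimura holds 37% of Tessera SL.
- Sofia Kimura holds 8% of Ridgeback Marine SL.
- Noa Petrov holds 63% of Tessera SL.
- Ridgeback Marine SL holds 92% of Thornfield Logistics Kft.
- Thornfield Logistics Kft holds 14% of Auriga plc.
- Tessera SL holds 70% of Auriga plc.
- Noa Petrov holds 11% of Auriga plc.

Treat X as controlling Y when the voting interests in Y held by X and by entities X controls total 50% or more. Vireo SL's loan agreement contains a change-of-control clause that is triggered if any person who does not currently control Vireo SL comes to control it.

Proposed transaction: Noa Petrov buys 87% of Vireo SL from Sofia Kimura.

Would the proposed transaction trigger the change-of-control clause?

The purchase adds only to Noa's holdings (Sofia's stake shrinks), so Noa is the only person who could newly come to control Vireo.
Noa holds 63% of Tessera, so Noa controls Tessera.
Noa holds 64% of Ridgeback, so Noa controls Ridgeback.
Ridgeback holds 92% of Thornfield, so Noa controls Thornfield.
Noa holds 100% of Brightwater, so Noa controls Brightwater.
Noa and Tessera and Thornfield together hold 11% + 70% + 14% = 95% of Auriga, so Noa controls Auriga.
Neither Noa nor any entity Noa controls holds any voting interest in Vireo.
So before the transaction, Noa does not control Vireo.
After the purchase, Noa holds 87% of Vireo directly, and Sofia's stake falls to 7%.
Noa holds 87% of Vireo, so Noa controls Vireo.
Noa did not control Vireo before and does after, so the clause is triggered.

Yes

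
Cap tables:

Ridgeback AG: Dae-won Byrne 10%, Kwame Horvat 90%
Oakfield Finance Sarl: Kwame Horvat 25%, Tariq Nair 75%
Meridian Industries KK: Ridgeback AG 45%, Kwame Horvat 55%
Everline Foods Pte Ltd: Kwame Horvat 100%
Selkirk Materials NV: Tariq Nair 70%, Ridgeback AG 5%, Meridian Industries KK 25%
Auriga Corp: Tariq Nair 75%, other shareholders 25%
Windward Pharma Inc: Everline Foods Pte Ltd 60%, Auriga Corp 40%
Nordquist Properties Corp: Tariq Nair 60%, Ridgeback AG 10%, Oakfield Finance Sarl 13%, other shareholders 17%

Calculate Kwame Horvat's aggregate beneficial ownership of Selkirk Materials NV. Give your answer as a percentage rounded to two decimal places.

28.38%

Kwame reaches Selkirk along 3 paths.
Via Ridgeback: 90% × 5% = 4.5%.
Via Ridgeback → Meridian: 90% × 45% × 25% = 10.125%.
Via Meridian: 55% × 25% = 13.75%.
Total: 4.5% + 10.125% + 13.75% = 28.375%.
Rounded: 28.38%.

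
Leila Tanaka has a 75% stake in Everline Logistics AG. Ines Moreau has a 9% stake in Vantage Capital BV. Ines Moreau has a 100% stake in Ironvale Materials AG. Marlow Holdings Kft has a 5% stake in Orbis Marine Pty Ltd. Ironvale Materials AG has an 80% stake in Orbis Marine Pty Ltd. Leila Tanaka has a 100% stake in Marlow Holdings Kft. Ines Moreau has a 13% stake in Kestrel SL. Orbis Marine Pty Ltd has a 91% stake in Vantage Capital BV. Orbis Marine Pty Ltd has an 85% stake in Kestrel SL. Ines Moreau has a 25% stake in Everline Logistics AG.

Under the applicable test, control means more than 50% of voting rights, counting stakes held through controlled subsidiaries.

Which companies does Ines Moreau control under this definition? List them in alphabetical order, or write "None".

Ines holds 100% of Ironvale, so Ines controls Ironvale.
Ironvale holds 80% of Orbis, so Ines controls Orbis.
Orbis and Ines together hold 91% + 9% = 100% of Vantage, so Ines controls Vantage.
Ines and Orbis together hold 13% + 85% = 98% of Kestrel, so Ines controls Kestrel.
No other company's threshold is met.

Ironvale Materials AG, Kestrel SL, Orbis Marine Pty Ltd, Vantage Capital BV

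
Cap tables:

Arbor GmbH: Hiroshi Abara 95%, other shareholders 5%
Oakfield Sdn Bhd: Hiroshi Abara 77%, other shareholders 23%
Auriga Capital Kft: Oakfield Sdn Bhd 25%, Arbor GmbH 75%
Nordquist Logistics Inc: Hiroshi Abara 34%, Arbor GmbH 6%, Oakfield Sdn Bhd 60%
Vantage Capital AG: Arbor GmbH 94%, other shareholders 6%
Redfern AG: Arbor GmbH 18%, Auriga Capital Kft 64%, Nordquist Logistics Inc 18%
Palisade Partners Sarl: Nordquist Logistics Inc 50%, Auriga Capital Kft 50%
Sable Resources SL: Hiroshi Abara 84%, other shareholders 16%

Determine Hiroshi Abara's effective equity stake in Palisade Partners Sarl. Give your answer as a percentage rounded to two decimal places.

88.20%

Hiroshi reaches Palisade along 5 paths.
Via Nordquist: 34% × 50% = 17%.
Via Arbor → Nordquist: 95% × 6% × 50% = 2.85%.
Via Oakfield → Nordquist: 77% × 60% × 50% = 23.1%.
Via Oakfield → Auriga: 77% × 25% × 50% = 9.625%.
Via Arbor → Auriga: 95% × 75% × 50% = 35.625%.
Total: 17% + 2.85% + 23.1% + 9.625% + 35.625% = 88.2%.
Rounded: 88.20%.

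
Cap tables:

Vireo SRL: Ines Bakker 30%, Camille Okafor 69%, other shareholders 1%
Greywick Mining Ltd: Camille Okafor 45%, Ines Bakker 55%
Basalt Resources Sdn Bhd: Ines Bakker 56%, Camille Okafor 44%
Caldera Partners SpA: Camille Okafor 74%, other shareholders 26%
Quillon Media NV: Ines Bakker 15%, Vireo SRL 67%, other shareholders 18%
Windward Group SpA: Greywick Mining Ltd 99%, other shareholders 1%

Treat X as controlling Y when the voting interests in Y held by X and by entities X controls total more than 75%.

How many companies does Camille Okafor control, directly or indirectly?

0

Camille's largest direct stake is 74% in Caldera, which does not meet the threshold.
Camille controls 0 companies.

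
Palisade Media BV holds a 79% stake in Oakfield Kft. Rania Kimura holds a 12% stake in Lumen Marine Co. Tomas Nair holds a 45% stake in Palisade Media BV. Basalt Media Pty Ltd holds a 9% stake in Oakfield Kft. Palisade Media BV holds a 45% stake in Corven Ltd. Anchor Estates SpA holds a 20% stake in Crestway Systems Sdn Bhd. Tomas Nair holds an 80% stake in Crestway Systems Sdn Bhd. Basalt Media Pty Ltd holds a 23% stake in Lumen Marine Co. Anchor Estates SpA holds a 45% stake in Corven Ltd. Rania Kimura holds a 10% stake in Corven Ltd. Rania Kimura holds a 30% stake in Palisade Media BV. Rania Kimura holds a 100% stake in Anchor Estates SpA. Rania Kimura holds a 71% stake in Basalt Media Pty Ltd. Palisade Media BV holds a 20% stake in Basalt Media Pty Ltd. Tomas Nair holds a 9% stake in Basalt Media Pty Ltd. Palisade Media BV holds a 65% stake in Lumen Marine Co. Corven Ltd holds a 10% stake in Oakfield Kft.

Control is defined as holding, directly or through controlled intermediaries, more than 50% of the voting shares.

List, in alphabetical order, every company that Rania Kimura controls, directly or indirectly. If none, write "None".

Anchor Estates SpA, Basalt Media Pty Ltd, Corven Ltd

Rania holds 71% of Basalt, so Rania controls Basalt.
Rania holds 100% of Anchor, so Rania controls Anchor.
Anchor and Rania together hold 45% + 10% = 55% of Corven, so Rania controls Corven.
No other company's threshold is met.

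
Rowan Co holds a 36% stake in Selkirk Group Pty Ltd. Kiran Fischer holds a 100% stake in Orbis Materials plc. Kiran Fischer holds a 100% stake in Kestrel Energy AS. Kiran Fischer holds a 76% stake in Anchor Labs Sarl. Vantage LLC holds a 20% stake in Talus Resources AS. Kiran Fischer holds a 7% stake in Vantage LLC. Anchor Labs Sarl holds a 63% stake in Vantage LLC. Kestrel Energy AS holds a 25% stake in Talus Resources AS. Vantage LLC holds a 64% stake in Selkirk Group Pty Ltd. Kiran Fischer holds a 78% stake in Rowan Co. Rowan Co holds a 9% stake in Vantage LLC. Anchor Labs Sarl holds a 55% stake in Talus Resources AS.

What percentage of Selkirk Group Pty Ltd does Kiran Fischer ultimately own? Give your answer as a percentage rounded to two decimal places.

Kiran reaches Selkirk along 4 paths.
Via Rowan: 78% × 36% = 28.08%.
Via Vantage: 7% × 64% = 4.48%.
Via Rowan → Vantage: 78% × 9% × 64% = 4.4928%.
Via Anchor → Vantage: 76% × 63% × 64% = 30.6432%.
Total: 28.08% + 4.48% + 4.4928% + 30.6432% = 67.696%.
Rounded: 67.70%.

67.70%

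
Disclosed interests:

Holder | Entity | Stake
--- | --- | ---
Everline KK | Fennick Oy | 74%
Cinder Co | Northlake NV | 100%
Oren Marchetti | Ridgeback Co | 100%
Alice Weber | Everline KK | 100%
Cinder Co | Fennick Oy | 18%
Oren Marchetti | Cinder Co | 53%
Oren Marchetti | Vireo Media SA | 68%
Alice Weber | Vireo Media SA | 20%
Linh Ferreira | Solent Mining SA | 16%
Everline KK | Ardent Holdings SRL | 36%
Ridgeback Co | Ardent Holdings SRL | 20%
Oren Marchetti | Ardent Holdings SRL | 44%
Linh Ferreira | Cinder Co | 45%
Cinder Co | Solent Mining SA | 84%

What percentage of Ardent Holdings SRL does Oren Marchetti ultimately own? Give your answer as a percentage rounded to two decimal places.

Oren reaches Ardent along 2 paths.
Via Ridgeback: 100% × 20% = 20%.
Direct stake: 44% = 44%.
Total: 20% + 44% = 64%.
Rounded: 64.00%.

64.00%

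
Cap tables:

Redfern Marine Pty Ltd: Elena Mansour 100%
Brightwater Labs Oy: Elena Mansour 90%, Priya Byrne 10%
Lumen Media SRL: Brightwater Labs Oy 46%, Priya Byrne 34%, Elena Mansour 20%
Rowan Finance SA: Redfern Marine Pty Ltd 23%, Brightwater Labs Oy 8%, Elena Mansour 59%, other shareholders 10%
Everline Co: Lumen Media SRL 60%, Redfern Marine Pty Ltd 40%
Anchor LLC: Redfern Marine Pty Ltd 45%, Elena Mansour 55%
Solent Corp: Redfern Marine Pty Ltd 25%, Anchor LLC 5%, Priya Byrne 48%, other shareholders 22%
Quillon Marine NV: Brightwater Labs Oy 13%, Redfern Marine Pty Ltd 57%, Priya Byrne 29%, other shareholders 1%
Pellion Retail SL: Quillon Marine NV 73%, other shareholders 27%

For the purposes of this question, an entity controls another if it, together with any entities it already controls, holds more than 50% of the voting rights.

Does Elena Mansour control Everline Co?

Yes

Elena holds 100% of Redfern, so Elena controls Redfern.
Elena holds 90% of Brightwater, so Elena controls Brightwater.
Brightwater and Elena together hold 46% + 20% = 66% of Lumen, so Elena controls Lumen.
Lumen and Redfern together hold 60% + 40% = 100% of Everline, so Elena controls Everline.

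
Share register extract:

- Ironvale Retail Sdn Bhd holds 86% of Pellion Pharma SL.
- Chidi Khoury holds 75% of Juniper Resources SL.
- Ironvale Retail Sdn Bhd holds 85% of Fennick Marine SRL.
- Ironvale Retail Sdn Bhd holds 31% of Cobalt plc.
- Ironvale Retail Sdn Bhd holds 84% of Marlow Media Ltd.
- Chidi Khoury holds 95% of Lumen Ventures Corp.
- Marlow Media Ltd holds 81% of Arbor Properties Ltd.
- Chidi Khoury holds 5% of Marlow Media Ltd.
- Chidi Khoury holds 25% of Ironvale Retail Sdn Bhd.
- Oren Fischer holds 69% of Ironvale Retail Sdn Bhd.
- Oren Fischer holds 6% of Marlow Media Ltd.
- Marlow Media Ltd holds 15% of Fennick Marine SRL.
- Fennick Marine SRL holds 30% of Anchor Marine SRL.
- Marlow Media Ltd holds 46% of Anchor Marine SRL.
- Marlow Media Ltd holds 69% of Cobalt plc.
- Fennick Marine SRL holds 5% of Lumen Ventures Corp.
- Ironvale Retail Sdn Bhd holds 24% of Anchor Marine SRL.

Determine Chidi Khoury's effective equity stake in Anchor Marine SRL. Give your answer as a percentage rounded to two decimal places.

Chidi reaches Anchor along 6 paths.
Via Ironvale: 25% × 24% = 6%.
Via Ironvale → Fennick: 25% × 85% × 30% = 6.375%.
Via Marlow → Fennick: 5% × 15% × 30% = 0.225%.
Via Ironvale → Marlow → Fennick: 25% × 84% × 15% × 30% = 0.945%.
Via Marlow: 5% × 46% = 2.3%.
Via Ironvale → Marlow: 25% × 84% × 46% = 9.66%.
Total: 6% + 6.375% + 0.225% + 0.945% + 2.3% + 9.66% = 25.505%.
Rounded: 25.51%.

25.51%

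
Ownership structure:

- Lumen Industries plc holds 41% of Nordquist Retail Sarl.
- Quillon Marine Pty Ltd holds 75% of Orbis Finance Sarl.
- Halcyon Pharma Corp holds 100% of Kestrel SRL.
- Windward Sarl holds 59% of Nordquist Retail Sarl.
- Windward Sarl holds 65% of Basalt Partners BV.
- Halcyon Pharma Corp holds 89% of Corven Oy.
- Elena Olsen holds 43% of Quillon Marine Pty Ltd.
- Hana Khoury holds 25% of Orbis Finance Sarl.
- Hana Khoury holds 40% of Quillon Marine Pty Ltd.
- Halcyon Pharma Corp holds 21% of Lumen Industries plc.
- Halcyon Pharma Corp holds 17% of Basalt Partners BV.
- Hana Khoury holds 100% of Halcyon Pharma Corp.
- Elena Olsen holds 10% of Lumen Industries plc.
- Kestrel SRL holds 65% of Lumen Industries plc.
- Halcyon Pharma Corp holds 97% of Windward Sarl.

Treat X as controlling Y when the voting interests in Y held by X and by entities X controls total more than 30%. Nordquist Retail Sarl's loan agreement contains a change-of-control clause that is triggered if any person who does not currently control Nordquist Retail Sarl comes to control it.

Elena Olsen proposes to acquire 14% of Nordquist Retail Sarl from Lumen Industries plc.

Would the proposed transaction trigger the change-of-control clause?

The purchase adds only to Elena's holdings (Lumen's stake shrinks), so Elena is the only person who could newly come to control Nordquist.
Elena holds 43% of Quillon, so Elena controls Quillon.
Quillon holds 75% of Orbis, so Elena controls Orbis.
Neither Elena nor any entity Elena controls holds any voting interest in Nordquist.
So before the transaction, Elena does not control Nordquist.
After the purchase, Elena holds 14% of Nordquist directly, and Lumen's stake falls to 27%.
After the transaction, Elena's side holds 14% of Nordquist, not > 30%, so Elena still does not control Nordquist.
No new person acquires control, so the clause is not triggered.

No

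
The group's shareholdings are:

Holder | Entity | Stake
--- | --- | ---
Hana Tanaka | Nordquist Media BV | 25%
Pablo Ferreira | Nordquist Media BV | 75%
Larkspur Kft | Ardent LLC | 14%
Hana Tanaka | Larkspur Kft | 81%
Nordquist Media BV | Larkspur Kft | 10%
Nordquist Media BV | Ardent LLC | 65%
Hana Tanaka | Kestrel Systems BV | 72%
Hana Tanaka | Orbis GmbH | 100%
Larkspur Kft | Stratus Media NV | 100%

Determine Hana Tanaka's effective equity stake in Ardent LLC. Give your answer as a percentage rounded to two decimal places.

27.94%

Hana reaches Ardent along 3 paths.
Via Larkspur: 81% × 14% = 11.34%.
Via Nordquist → Larkspur: 25% × 10% × 14% = 0.35%.
Via Nordquist: 25% × 65% = 16.25%.
Total: 11.34% + 0.35% + 16.25% = 27.94%.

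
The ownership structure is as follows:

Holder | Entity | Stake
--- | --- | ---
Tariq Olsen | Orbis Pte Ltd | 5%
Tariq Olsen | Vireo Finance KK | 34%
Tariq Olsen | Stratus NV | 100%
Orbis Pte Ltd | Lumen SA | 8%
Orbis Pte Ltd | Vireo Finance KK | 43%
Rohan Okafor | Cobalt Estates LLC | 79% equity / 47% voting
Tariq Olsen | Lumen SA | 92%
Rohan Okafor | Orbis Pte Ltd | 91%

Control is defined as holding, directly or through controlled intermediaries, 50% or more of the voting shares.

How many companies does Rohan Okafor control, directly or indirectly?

1

Rohan holds 91% of Orbis, so Rohan controls Orbis.
No other company's threshold is met.
Rohan controls 1 company.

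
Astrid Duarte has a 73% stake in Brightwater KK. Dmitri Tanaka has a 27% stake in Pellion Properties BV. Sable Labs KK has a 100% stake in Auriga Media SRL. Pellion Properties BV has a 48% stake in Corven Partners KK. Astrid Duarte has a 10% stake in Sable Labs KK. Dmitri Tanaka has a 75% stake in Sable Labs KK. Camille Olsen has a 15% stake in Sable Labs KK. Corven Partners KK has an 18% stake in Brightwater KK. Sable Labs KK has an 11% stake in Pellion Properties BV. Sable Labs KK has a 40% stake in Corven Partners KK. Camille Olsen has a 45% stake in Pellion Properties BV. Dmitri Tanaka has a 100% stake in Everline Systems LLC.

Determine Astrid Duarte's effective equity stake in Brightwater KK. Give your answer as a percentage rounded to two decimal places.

Astrid reaches Brightwater along 3 paths.
Direct stake: 73% = 73%.
Via Sable → Corven: 10% × 40% × 18% = 0.72%.
Via Sable → Pellion → Corven: 10% × 11% × 48% × 18% = 0.09504%.
Total: 73% + 0.72% + 0.09504% = 73.81504%.
Rounded: 73.82%.

73.82%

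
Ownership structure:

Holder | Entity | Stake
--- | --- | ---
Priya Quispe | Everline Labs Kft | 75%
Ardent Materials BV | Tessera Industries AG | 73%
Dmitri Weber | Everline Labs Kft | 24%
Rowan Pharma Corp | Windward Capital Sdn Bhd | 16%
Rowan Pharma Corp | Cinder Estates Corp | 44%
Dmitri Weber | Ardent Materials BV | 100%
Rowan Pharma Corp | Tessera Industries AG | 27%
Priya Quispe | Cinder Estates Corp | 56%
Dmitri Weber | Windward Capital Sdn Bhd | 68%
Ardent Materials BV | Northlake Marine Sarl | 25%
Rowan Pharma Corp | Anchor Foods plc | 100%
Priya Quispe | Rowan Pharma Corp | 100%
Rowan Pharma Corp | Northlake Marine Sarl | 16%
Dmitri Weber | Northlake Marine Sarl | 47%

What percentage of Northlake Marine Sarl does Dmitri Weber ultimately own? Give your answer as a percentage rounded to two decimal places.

72.00%

Dmitri reaches Northlake along 2 paths.
Via Ardent: 100% × 25% = 25%.
Direct stake: 47% = 47%.
Total: 25% + 47% = 72%.
Rounded: 72.00%.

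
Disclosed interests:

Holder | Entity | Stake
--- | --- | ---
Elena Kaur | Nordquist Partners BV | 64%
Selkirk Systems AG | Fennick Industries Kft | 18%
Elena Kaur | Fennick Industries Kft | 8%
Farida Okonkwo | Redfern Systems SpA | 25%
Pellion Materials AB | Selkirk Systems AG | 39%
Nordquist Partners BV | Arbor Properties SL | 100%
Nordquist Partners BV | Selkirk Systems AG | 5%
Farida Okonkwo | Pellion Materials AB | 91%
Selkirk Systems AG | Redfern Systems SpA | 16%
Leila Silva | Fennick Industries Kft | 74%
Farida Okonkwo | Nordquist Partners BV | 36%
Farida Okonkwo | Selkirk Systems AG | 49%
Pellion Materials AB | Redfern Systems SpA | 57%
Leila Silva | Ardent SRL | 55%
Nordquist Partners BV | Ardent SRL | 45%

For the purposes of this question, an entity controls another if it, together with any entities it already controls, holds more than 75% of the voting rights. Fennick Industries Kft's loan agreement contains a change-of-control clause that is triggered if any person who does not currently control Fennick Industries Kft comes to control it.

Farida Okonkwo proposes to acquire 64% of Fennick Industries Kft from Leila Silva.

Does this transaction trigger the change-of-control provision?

Yes

The purchase adds only to Farida's holdings (Leila's stake shrinks), so Farida is the only person who could newly come to control Fennick.
Farida holds 91% of Pellion, so Farida controls Pellion.
Farida and Pellion together hold 49% + 39% = 88% of Selkirk, so Farida controls Selkirk.
Farida and Pellion and Selkirk together hold 25% + 57% + 16% = 98% of Redfern, so Farida controls Redfern.
In Fennick, Farida's side holds only 18%, not > 75%.
So before the transaction, Farida does not control Fennick.
After the purchase, Farida holds 64% of Fennick directly, and Leila's stake falls to 10%.
Selkirk and Farida together hold 18% + 64% = 82% of Fennick, so Farida controls Fennick.
Farida did not control Fennick before and does after, so the clause is triggered.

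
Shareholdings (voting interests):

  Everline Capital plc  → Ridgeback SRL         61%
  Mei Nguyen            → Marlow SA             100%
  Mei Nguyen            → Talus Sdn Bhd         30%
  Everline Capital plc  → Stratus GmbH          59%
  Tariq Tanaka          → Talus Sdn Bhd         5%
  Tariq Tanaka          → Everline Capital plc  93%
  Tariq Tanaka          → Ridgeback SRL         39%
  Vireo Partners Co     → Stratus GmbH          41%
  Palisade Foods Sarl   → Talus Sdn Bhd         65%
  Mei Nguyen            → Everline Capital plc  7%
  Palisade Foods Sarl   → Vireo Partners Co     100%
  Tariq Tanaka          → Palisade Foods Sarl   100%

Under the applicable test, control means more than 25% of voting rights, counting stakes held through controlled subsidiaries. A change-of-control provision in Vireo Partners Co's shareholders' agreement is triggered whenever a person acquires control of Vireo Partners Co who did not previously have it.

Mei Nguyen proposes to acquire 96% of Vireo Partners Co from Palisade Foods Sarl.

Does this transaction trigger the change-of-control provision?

Yes

The purchase adds only to Mei's holdings (Palisade's stake shrinks), so Mei is the only person who could newly come to control Vireo.
Mei holds 100% of Marlow, so Mei controls Marlow.
Mei holds 30% of Talus, so Mei controls Talus.
Neither Mei nor any entity Mei controls holds any voting interest in Vireo.
So before the transaction, Mei does not control Vireo.
After the purchase, Mei holds 96% of Vireo directly, and Palisade's stake falls to 4%.
Mei holds 96% of Vireo, so Mei controls Vireo.
Mei did not control Vireo before and does after, so the clause is triggered.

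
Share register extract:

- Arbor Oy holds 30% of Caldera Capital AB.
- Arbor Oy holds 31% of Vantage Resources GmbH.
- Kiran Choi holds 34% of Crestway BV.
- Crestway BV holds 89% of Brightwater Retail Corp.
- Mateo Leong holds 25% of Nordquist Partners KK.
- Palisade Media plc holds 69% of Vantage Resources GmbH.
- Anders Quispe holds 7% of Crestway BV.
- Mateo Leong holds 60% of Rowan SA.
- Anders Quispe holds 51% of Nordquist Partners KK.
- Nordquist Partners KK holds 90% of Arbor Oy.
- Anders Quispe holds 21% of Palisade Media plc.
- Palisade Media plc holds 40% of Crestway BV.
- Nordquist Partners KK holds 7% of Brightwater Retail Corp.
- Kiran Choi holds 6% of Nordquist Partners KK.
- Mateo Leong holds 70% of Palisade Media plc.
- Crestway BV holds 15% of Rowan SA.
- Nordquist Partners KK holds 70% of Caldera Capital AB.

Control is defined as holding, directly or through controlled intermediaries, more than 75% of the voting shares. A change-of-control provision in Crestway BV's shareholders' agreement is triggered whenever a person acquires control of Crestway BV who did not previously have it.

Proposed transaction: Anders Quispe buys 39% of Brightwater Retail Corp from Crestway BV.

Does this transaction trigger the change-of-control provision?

No

The purchase adds only to Anders's holdings (Crestway's stake shrinks), so Anders is the only person who could newly come to control Crestway.
Anders's largest direct stake is 51% in Nordquist, which does not meet the threshold, so Anders controls no company.
In Crestway, Anders's side holds only 7%, not > 75%.
So before the transaction, Anders does not control Crestway.
After the purchase, Anders holds 39% of Brightwater directly, and Crestway's stake falls to 50%.
Anders's side now holds 39% of Brightwater, not > 75%, so Anders still does not control Brightwater.
After the transaction, Anders's side holds 7% of Crestway, not > 75%, so Anders still does not control Crestway.
No new person acquires control, so the clause is not triggered.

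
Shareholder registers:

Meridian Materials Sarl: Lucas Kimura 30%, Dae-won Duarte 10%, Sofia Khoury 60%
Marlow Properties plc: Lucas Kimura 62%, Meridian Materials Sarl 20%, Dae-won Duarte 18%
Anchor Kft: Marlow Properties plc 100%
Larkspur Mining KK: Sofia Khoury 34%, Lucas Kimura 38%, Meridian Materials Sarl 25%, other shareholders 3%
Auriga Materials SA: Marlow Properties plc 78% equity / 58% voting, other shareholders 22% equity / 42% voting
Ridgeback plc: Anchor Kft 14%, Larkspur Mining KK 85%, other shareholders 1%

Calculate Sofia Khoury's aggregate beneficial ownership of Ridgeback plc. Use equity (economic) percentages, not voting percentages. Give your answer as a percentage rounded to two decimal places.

43.33%

Sofia reaches Ridgeback along 3 paths.
Via Meridian → Marlow → Anchor: 60% × 20% × 100% × 14% = 1.68%.
Via Larkspur: 34% × 85% = 28.9%.
Via Meridian → Larkspur: 60% × 25% × 85% = 12.75%.
Total: 1.68% + 28.9% + 12.75% = 43.33%.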